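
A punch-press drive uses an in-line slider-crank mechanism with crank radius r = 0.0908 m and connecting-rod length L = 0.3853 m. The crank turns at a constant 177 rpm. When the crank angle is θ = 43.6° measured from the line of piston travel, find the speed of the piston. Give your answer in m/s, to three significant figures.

1.36

ω = 2π·177/60 = 18.54 rad/s
For an in-line slider-crank, x = r cosθ + √(L² − r² sin²θ), so v = −rω sinθ·[1 + r cosθ/√(L² − r² sin²θ)].
With r = 0.0908 m, L = 0.3853 m, θ = 43.6°: √(L² − r² sin²θ) = 0.38018 m.
v = −0.0908·18.54·0.68962·[1 + 0.0908·0.72417/0.38018] = -1.3614 m/s.
|v| = 1.3614 m/s.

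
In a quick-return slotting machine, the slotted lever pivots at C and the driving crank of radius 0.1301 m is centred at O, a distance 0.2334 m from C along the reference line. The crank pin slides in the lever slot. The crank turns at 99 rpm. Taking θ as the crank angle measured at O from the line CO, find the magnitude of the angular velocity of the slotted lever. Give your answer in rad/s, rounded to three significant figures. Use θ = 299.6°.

3.26

ω = 10.37 rad/s (from 99 rpm).
Crank pin A relative to C: A = (d + r cosθ, r sinθ); lever angle φ = atan2(r sinθ, d + r cosθ).
Differentiating tanφ: φ̇ = rω(d cosθ + r)/(d² + r² + 2dr cosθ).
d² + r² + 2dr cosθ = |CA|² = 0.101399 m²;  d cosθ + r = +0.24539 m.
|ω_lever| = |0.1301·10.37·+0.24539| / 0.101399 = 3.2641 rad/s.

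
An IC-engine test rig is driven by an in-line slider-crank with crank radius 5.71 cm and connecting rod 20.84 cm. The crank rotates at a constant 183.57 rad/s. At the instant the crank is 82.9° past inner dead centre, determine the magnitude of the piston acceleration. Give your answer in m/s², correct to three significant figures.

ω = 183.6 rad/s
x(θ) = r cosθ + √(L² − r² sin²θ); with ω constant, a = ω²·d²x/dθ².
d²x/dθ² = −r cosθ − r²(cos2θ)/√u − r⁴ sin²2θ/(4u^{3/2}),  u = L² − r² sin²θ = 0.04022 m².
Substituting r = 0.0571 m, L = 0.2084 m, θ = 82.9°: d²x/dθ² = +0.0086832 m.
a = ω²·d²x/dθ² = (183.6)²·(+0.0086832) = +292.61 m/s²;  |a| = 292.61 m/s².

293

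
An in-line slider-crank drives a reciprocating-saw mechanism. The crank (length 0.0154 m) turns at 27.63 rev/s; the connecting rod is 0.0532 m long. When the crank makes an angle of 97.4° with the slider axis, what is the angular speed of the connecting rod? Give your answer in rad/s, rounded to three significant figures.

ω = 173.6 rad/s (converted from 27.63 rev/s).
The rod makes angle φ with the slider axis where L sinφ = r sinθ; differentiating, L cosφ·φ̇ = r ω cosθ.
L cosφ = √(L² − r² sin²θ) = 0.050961 m.
|ω_rod| = r ω |cosθ| / √(L² − r² sin²θ) = 0.0154·173.6·0.12880/0.050961 = 6.7569 rad/s.

6.76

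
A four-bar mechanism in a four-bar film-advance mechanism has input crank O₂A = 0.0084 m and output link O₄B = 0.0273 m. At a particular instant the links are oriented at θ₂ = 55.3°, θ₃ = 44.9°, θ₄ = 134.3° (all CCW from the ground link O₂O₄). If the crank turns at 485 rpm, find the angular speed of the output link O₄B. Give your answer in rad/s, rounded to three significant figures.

ω₂ = 50.79 rad/s (from 485 rpm).
Differentiating the loop-closure r₂e^{iθ₂}+r₃e^{iθ₃}=r₁+r₄e^{iθ₄} gives r₂ω₂e^{iθ₂}+r₃ω₃e^{iθ₃}=r₄ω₄e^{iθ₄}.
Eliminating the other unknown: ω₄ = r₂ω₂ sin(θ₂−θ₃) / [r₄ sin(θ₄−θ₃)].
Numerator sine = +0.18052; denominator sine = +0.99995.
Result = 0.0084·50.79·(+0.18052) / (0.0273·(+0.99995)) = +2.8212 rad/s; magnitude 2.8212 rad/s.

2.82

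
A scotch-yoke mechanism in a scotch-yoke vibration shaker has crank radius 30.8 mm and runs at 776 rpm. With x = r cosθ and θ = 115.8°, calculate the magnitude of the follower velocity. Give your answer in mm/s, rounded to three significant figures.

2250

ω = 81.26 rad/s (from 776 rpm).
x = r cosθ ⇒ ẋ = −rω sinθ.
|v| = rω|sinθ| = 0.0308·81.26·|sin 115.8°| = 2.2534 m/s = 2253.4 mm/s.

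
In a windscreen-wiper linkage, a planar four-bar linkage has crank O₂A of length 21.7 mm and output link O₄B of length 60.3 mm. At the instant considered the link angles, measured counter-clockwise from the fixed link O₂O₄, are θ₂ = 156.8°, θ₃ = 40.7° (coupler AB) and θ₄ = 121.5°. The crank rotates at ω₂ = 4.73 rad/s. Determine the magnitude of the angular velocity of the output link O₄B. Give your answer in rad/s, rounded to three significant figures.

ω₂ = 4.73 rad/s
Differentiating the loop-closure r₂e^{iθ₂}+r₃e^{iθ₃}=r₁+r₄e^{iθ₄} gives r₂ω₂e^{iθ₂}+r₃ω₃e^{iθ₃}=r₄ω₄e^{iθ₄}.
Eliminating the other unknown: ω₄ = r₂ω₂ sin(θ₂−θ₃) / [r₄ sin(θ₄−θ₃)].
Numerator sine = +0.89803; denominator sine = +0.98714.
Result = 0.0217·4.73·(+0.89803) / (0.0603·(+0.98714)) = +1.5485 rad/s; magnitude 1.5485 rad/s.

1.55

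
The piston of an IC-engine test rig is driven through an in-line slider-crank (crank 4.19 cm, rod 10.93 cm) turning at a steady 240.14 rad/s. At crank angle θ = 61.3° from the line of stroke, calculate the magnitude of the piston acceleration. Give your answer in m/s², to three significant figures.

659

ω = 240.1 rad/s
x(θ) = r cosθ + √(L² − r² sin²θ); with ω constant, a = ω²·d²x/dθ².
d²x/dθ² = −r cosθ − r²(cos2θ)/√u − r⁴ sin²2θ/(4u^{3/2}),  u = L² − r² sin²θ = 0.0105957 m².
Substituting r = 0.0419 m, L = 0.1093 m, θ = 61.3°: d²x/dθ² = -0.011434 m.
a = ω²·d²x/dθ² = (240.1)²·(-0.011434) = -659.36 m/s²;  |a| = 659.36 m/s².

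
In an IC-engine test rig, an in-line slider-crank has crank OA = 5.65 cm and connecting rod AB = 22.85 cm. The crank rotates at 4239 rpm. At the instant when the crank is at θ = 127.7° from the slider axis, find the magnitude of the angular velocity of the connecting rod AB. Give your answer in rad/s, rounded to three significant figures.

ω = 443.9 rad/s (converted from 4239 rpm).
The rod makes angle φ with the slider axis where L sinφ = r sinθ; differentiating, L cosφ·φ̇ = r ω cosθ.
L cosφ = √(L² − r² sin²θ) = 0.22408 m.
|ω_rod| = r ω |cosθ| / √(L² − r² sin²θ) = 0.0565·443.9·0.61153/0.22408 = 68.445 rad/s.

68.4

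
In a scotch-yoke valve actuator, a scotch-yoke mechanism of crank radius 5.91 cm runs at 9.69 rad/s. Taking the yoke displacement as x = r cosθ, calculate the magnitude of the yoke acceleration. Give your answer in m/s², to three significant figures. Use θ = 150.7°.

4.84

ω = 9.69 rad/s
x = r cosθ ⇒ ẍ = −rω² cosθ (ω constant).
|a| = rω²|cosθ| = 0.0591·(9.69)²·|cos 150.7°| = 4.8393 m/s².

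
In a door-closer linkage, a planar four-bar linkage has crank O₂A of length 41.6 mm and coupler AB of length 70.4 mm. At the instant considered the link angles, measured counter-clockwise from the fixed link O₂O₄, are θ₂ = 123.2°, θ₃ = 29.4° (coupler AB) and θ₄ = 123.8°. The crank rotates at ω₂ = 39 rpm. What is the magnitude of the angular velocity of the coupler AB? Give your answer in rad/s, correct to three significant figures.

0.0253

ω₂ = 4.084 rad/s (from 39 rpm).
Differentiating the loop-closure r₂e^{iθ₂}+r₃e^{iθ₃}=r₁+r₄e^{iθ₄} gives r₂ω₂e^{iθ₂}+r₃ω₃e^{iθ₃}=r₄ω₄e^{iθ₄}.
Eliminating the other unknown: ω₃ = r₂ω₂ sin(θ₄−θ₂) / [r₃ sin(θ₃−θ₄)].
Numerator sine = +0.01047; denominator sine = -0.99705.
Result = 0.0416·4.084·(+0.01047) / (0.0704·(-0.99705)) = -0.025346 rad/s; magnitude 0.025346 rad/s.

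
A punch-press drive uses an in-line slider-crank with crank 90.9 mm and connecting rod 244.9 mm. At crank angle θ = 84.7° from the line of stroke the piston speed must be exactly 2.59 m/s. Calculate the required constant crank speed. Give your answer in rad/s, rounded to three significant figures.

27.6

For an in-line slider-crank, |v_piston| = rω|sinθ|·[1 + r cosθ/√(L² − r² sin²θ)].
With r = 0.0909 m, L = 0.2449 m, θ = 84.7°: the bracketed kinematic factor |dx/dθ| = 0.093851 m.
ω = v/|dx/dθ| = 2.59/0.093851 = 27.597 rad/s.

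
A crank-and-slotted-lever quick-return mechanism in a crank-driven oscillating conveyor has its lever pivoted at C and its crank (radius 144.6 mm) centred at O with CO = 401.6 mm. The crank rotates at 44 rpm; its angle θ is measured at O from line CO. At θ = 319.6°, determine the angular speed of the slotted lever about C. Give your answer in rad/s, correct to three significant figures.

1.11

ω = 4.608 rad/s (from 44 rpm).
Crank pin A relative to C: A = (d + r cosθ, r sinθ); lever angle φ = atan2(r sinθ, d + r cosθ).
Differentiating tanφ: φ̇ = rω(d cosθ + r)/(d² + r² + 2dr cosθ).
d² + r² + 2dr cosθ = |CA|² = 0.270639 m²;  d cosθ + r = +0.45043 m.
|ω_lever| = |0.1446·4.608·+0.45043| / 0.270639 = 1.1089 rad/s.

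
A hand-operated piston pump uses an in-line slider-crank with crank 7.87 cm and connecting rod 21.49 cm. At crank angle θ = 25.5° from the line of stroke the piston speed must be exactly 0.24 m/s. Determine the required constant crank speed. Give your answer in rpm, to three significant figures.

For an in-line slider-crank, |v_piston| = rω|sinθ|·[1 + r cosθ/√(L² − r² sin²θ)].
With r = 0.0787 m, L = 0.2149 m, θ = 25.5°: the bracketed kinematic factor |dx/dθ| = 0.045222 m.
ω = v/|dx/dθ| = 0.24/0.045222 = 5.3071 rad/s.
N = 60ω/(2π) = 50.679 rpm.

50.7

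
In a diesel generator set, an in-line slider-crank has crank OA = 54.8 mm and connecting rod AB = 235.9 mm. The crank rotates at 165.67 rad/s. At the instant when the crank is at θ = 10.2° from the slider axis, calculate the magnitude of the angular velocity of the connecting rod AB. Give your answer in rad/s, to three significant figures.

37.9

ω = 165.7 rad/s
The rod makes angle φ with the slider axis where L sinφ = r sinθ; differentiating, L cosφ·φ̇ = r ω cosθ.
L cosφ = √(L² − r² sin²θ) = 0.2357 m.
|ω_rod| = r ω |cosθ| / √(L² − r² sin²θ) = 0.0548·165.7·0.98420/0.2357 = 37.909 rad/s.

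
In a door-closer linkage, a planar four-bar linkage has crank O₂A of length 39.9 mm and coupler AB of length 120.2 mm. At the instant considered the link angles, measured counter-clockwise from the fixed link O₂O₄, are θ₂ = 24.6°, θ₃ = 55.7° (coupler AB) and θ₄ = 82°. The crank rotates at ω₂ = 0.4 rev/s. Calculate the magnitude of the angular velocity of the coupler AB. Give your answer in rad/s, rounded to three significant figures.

1.59

ω₂ = 2.513 rad/s (from 0.4 rev/s).
Differentiating the loop-closure r₂e^{iθ₂}+r₃e^{iθ₃}=r₁+r₄e^{iθ₄} gives r₂ω₂e^{iθ₂}+r₃ω₃e^{iθ₃}=r₄ω₄e^{iθ₄}.
Eliminating the other unknown: ω₃ = r₂ω₂ sin(θ₄−θ₂) / [r₃ sin(θ₃−θ₄)].
Numerator sine = +0.84245; denominator sine = -0.44307.
Result = 0.0399·2.513·(+0.84245) / (0.1202·(-0.44307)) = -1.5863 rad/s; magnitude 1.5863 rad/s.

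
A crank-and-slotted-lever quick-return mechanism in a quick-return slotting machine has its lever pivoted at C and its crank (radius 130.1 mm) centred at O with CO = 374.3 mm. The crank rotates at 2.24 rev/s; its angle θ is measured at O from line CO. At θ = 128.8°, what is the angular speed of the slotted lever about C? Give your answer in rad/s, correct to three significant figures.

ω = 14.07 rad/s (from 2.24 rev/s).
Crank pin A relative to C: A = (d + r cosθ, r sinθ); lever angle φ = atan2(r sinθ, d + r cosθ).
Differentiating tanφ: φ̇ = rω(d cosθ + r)/(d² + r² + 2dr cosθ).
d² + r² + 2dr cosθ = |CA|² = 0.0959998 m²;  d cosθ + r = -0.10444 m.
|ω_lever| = |0.1301·14.07·-0.10444| / 0.0959998 = 1.992 rad/s.

1.99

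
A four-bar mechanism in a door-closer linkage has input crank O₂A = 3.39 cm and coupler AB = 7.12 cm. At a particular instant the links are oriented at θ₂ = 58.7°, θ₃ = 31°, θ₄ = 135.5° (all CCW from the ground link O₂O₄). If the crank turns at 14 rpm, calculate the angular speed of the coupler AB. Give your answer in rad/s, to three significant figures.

0.702

ω₂ = 1.466 rad/s (from 14 rpm).
Differentiating the loop-closure r₂e^{iθ₂}+r₃e^{iθ₃}=r₁+r₄e^{iθ₄} gives r₂ω₂e^{iθ₂}+r₃ω₃e^{iθ₃}=r₄ω₄e^{iθ₄}.
Eliminating the other unknown: ω₃ = r₂ω₂ sin(θ₄−θ₂) / [r₃ sin(θ₃−θ₄)].
Numerator sine = +0.97358; denominator sine = -0.96815.
Result = 0.0339·1.466·(+0.97358) / (0.0712·(-0.96815)) = -0.70195 rad/s; magnitude 0.70195 rad/s.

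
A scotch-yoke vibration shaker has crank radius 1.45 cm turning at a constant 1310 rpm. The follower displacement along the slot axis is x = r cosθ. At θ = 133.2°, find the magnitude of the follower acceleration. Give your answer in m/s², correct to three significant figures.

187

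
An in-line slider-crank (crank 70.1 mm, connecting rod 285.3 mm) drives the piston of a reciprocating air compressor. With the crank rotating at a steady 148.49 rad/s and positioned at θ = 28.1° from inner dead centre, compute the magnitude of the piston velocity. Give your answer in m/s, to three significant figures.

5.97

ω = 148.5 rad/s
For an in-line slider-crank, x = r cosθ + √(L² − r² sin²θ), so v = −rω sinθ·[1 + r cosθ/√(L² − r² sin²θ)].
With r = 0.0701 m, L = 0.2853 m, θ = 28.1°: √(L² − r² sin²θ) = 0.28338 m.
v = −0.0701·148.5·0.47101·[1 + 0.0701·0.88213/0.28338] = -5.9727 m/s.
|v| = 5.9727 m/s.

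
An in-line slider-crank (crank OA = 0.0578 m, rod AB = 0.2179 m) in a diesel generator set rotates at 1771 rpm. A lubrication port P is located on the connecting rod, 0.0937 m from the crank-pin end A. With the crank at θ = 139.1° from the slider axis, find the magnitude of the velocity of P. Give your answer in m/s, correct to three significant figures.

7.90

ω = 185.5 rad/s.  Crank-pin speed |V_A| = rω = 10.72 m/s, perpendicular to OA.
Rod angle: sinφ = −(r/L) sinθ ⇒ φ = -10.002°; ω_rod = −rω cosθ/√(L²−r²sin²θ) = +37.758 rad/s.
V_P = V_A + ω_rod × AP, with AP = 0.0937 m along the rod.
Components: V_Px = −rω sinθ − a·ω_rod·sinφ = -6.4041 m/s;  V_Py = rω cosθ + a·ω_rod·cosφ = -4.6182 m/s.
|V_P| = √(V_Px² + V_Py²) = 7.8956 m/s.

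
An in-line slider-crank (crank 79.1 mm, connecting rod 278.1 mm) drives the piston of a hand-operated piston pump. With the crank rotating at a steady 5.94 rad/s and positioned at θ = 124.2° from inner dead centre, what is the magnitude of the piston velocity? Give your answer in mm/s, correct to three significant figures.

ω = 5.94 rad/s
For an in-line slider-crank, x = r cosθ + √(L² − r² sin²θ), so v = −rω sinθ·[1 + r cosθ/√(L² − r² sin²θ)].
With r = 0.0791 m, L = 0.2781 m, θ = 124.2°: √(L² − r² sin²θ) = 0.2703 m.
v = −0.0791·5.94·0.82708·[1 + 0.0791·-0.56208/0.2703] = -0.32469 m/s.
|v| = 0.32469 m/s = 324.69 mm/s.

325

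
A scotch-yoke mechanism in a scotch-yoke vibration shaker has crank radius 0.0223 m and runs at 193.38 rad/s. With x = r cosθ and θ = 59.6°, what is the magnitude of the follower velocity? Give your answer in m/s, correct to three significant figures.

3.72

ω = 193.4 rad/s
x = r cosθ ⇒ ẋ = −rω sinθ.
|v| = rω|sinθ| = 0.0223·193.4·|sin 59.6°| = 3.7195 m/s.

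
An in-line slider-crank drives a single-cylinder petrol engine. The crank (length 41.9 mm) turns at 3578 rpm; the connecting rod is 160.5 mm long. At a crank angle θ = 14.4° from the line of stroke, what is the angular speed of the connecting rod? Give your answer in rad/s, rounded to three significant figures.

94.9

ω = 374.7 rad/s (converted from 3578 rpm).
The rod makes angle φ with the slider axis where L sinφ = r sinθ; differentiating, L cosφ·φ̇ = r ω cosθ.
L cosφ = √(L² − r² sin²θ) = 0.16016 m.
|ω_rod| = r ω |cosθ| / √(L² − r² sin²θ) = 0.0419·374.7·0.96858/0.16016 = 94.943 rad/s.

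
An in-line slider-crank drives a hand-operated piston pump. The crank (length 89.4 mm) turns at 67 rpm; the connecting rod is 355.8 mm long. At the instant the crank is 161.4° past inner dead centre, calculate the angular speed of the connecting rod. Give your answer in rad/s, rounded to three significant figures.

ω = 7.016 rad/s (converted from 67 rpm).
The rod makes angle φ with the slider axis where L sinφ = r sinθ; differentiating, L cosφ·φ̇ = r ω cosθ.
L cosφ = √(L² − r² sin²θ) = 0.35466 m.
|ω_rod| = r ω |cosθ| / √(L² − r² sin²θ) = 0.0894·7.016·0.94777/0.35466 = 1.6762 rad/s.

1.68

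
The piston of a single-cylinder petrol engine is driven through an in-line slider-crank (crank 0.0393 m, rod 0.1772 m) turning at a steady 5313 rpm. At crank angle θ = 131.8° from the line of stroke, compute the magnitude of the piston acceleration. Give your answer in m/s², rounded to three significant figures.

8380

ω = 2π·5313/60 = 556.4 rad/s
x(θ) = r cosθ + √(L² − r² sin²θ); with ω constant, a = ω²·d²x/dθ².
d²x/dθ² = −r cosθ − r²(cos2θ)/√u − r⁴ sin²2θ/(4u^{3/2}),  u = L² − r² sin²θ = 0.0305415 m².
Substituting r = 0.0393 m, L = 0.1772 m, θ = 131.8°: d²x/dθ² = +0.02707 m.
a = ω²·d²x/dθ² = (556.4)²·(+0.02707) = +8379.5 m/s²;  |a| = 8379.5 m/s².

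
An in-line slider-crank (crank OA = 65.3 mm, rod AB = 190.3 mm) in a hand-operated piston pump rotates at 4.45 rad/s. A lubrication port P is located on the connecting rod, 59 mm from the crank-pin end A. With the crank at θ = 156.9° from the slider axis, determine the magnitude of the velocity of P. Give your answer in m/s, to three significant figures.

0.211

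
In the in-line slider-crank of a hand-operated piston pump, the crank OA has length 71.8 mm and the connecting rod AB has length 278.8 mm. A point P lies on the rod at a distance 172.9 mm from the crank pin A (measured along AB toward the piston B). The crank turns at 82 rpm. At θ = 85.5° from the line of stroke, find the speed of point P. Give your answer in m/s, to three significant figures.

0.623

ω = 8.587 rad/s.  Crank-pin speed |V_A| = rω = 0.61655 m/s, perpendicular to OA.
Rod angle: sinφ = −(r/L) sinθ ⇒ φ = -14.877°; ω_rod = −rω cosθ/√(L²−r²sin²θ) = -0.17952 rad/s.
V_P = V_A + ω_rod × AP, with AP = 0.1729 m along the rod.
Components: V_Px = −rω sinθ − a·ω_rod·sinφ = -0.62262 m/s;  V_Py = rω cosθ + a·ω_rod·cosφ = +0.018374 m/s.
|V_P| = √(V_Px² + V_Py²) = 0.62289 m/s.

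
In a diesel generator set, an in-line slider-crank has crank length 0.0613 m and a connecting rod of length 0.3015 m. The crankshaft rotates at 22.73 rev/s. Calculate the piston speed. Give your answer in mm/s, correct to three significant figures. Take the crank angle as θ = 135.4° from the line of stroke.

ω = 2π·22.7 = 142.8 rad/s
For an in-line slider-crank, x = r cosθ + √(L² − r² sin²θ), so v = −rω sinθ·[1 + r cosθ/√(L² − r² sin²θ)].
With r = 0.0613 m, L = 0.3015 m, θ = 135.4°: √(L² − r² sin²θ) = 0.29841 m.
v = −0.0613·142.8·0.70215·[1 + 0.0613·-0.71203/0.29841] = -5.248 m/s.
|v| = 5.248 m/s = 5248 mm/s.

5250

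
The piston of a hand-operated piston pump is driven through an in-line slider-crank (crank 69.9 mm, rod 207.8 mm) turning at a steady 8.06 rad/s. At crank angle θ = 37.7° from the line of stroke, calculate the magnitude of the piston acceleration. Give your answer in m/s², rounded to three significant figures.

ω = 8.06 rad/s
x(θ) = r cosθ + √(L² − r² sin²θ); with ω constant, a = ω²·d²x/dθ².
d²x/dθ² = −r cosθ − r²(cos2θ)/√u − r⁴ sin²2θ/(4u^{3/2}),  u = L² − r² sin²θ = 0.0413536 m².
Substituting r = 0.0699 m, L = 0.2078 m, θ = 37.7°: d²x/dθ² = -0.062028 m.
a = ω²·d²x/dθ² = (8.06)²·(-0.062028) = -4.0295 m/s²;  |a| = 4.0295 m/s².

4.03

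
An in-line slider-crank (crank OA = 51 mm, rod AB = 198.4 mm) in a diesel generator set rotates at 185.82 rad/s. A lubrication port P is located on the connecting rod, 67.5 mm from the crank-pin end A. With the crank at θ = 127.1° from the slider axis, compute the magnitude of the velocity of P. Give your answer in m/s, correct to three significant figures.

8.08

ω = 185.8 rad/s.  Crank-pin speed |V_A| = rω = 9.4768 m/s, perpendicular to OA.
Rod angle: sinφ = −(r/L) sinθ ⇒ φ = -11.831°; ω_rod = −rω cosθ/√(L²−r²sin²θ) = +29.438 rad/s.
V_P = V_A + ω_rod × AP, with AP = 0.0675 m along the rod.
Components: V_Px = −rω sinθ − a·ω_rod·sinφ = -7.1512 m/s;  V_Py = rω cosθ + a·ω_rod·cosφ = -3.7716 m/s.
|V_P| = √(V_Px² + V_Py²) = 8.0848 m/s.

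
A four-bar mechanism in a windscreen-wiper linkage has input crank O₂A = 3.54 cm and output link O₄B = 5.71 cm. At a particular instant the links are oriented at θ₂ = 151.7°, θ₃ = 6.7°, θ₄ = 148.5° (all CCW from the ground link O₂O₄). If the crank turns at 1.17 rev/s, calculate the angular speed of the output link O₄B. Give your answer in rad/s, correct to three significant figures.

4.23

ω₂ = 7.351 rad/s (from 1.17 rev/s).
Differentiating the loop-closure r₂e^{iθ₂}+r₃e^{iθ₃}=r₁+r₄e^{iθ₄} gives r₂ω₂e^{iθ₂}+r₃ω₃e^{iθ₃}=r₄ω₄e^{iθ₄}.
Eliminating the other unknown: ω₄ = r₂ω₂ sin(θ₂−θ₃) / [r₄ sin(θ₄−θ₃)].
Numerator sine = +0.57358; denominator sine = +0.61841.
Result = 0.0354·7.351·(+0.57358) / (0.0571·(+0.61841)) = +4.2272 rad/s; magnitude 4.2272 rad/s.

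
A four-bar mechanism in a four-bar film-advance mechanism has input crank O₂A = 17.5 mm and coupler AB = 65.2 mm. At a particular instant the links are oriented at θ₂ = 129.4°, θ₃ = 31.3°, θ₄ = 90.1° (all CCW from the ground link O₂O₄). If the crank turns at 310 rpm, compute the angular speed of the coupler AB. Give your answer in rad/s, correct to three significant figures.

ω₂ = 32.46 rad/s (from 310 rpm).
Differentiating the loop-closure r₂e^{iθ₂}+r₃e^{iθ₃}=r₁+r₄e^{iθ₄} gives r₂ω₂e^{iθ₂}+r₃ω₃e^{iθ₃}=r₄ω₄e^{iθ₄}.
Eliminating the other unknown: ω₃ = r₂ω₂ sin(θ₄−θ₂) / [r₃ sin(θ₃−θ₄)].
Numerator sine = -0.63338; denominator sine = -0.85536.
Result = 0.0175·32.46·(-0.63338) / (0.0652·(-0.85536)) = +6.452 rad/s; magnitude 6.452 rad/s.

6.45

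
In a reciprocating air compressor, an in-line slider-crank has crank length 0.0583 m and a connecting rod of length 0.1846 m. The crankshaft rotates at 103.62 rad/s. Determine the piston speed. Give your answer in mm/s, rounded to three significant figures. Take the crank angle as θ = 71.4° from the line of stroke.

6330

ω = 103.6 rad/s
For an in-line slider-crank, x = r cosθ + √(L² − r² sin²θ), so v = −rω sinθ·[1 + r cosθ/√(L² − r² sin²θ)].
With r = 0.0583 m, L = 0.1846 m, θ = 71.4°: √(L² − r² sin²θ) = 0.17614 m.
v = −0.0583·103.6·0.94777·[1 + 0.0583·0.31896/0.17614] = -6.33 m/s.
|v| = 6.33 m/s = 6330 mm/s.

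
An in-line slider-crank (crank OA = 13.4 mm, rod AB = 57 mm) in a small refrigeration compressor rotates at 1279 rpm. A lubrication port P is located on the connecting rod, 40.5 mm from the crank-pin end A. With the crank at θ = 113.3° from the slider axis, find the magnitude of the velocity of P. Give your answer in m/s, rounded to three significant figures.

ω = 133.9 rad/s.  Crank-pin speed |V_A| = rω = 1.7947 m/s, perpendicular to OA.
Rod angle: sinφ = −(r/L) sinθ ⇒ φ = -12.469°; ω_rod = −rω cosθ/√(L²−r²sin²θ) = +12.755 rad/s.
V_P = V_A + ω_rod × AP, with AP = 0.0405 m along the rod.
Components: V_Px = −rω sinθ − a·ω_rod·sinφ = -1.5368 m/s;  V_Py = rω cosθ + a·ω_rod·cosφ = -0.2055 m/s.
|V_P| = √(V_Px² + V_Py²) = 1.5505 m/s.

1.55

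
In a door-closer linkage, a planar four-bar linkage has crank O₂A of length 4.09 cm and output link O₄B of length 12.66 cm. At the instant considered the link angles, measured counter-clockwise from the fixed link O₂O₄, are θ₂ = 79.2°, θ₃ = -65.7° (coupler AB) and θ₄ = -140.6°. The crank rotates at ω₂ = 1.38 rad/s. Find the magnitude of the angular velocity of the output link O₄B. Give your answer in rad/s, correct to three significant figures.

ω₂ = 1.38 rad/s
Differentiating the loop-closure r₂e^{iθ₂}+r₃e^{iθ₃}=r₁+r₄e^{iθ₄} gives r₂ω₂e^{iθ₂}+r₃ω₃e^{iθ₃}=r₄ω₄e^{iθ₄}.
Eliminating the other unknown: ω₄ = r₂ω₂ sin(θ₂−θ₃) / [r₄ sin(θ₄−θ₃)].
Numerator sine = +0.57501; denominator sine = -0.96547.
Result = 0.0409·1.38·(+0.57501) / (0.1266·(-0.96547)) = -0.26552 rad/s; magnitude 0.26552 rad/s.

0.266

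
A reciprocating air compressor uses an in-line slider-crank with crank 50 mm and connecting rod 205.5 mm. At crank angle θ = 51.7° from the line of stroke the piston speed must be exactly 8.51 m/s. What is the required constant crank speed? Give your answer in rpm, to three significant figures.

1800

For an in-line slider-crank, |v_piston| = rω|sinθ|·[1 + r cosθ/√(L² − r² sin²θ)].
With r = 0.05 m, L = 0.2055 m, θ = 51.7°: the bracketed kinematic factor |dx/dθ| = 0.045267 m.
ω = v/|dx/dθ| = 8.51/0.045267 = 188 rad/s.
N = 60ω/(2π) = 1795.2 rpm.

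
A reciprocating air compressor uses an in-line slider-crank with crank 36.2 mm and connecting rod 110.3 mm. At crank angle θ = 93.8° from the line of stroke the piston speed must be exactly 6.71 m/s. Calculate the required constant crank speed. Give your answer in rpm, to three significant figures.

1820

For an in-line slider-crank, |v_piston| = rω|sinθ|·[1 + r cosθ/√(L² − r² sin²θ)].
With r = 0.0362 m, L = 0.1103 m, θ = 93.8°: the bracketed kinematic factor |dx/dθ| = 0.035289 m.
ω = v/|dx/dθ| = 6.71/0.035289 = 190.14 rad/s.
N = 60ω/(2π) = 1815.7 rpm.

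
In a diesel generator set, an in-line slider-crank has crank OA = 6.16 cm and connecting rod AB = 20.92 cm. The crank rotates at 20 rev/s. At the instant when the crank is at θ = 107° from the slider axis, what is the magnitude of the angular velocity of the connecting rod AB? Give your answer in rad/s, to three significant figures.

11.3

ω = 125.7 rad/s (converted from 20 rev/s).
The rod makes angle φ with the slider axis where L sinφ = r sinθ; differentiating, L cosφ·φ̇ = r ω cosθ.
L cosφ = √(L² − r² sin²θ) = 0.20073 m.
|ω_rod| = r ω |cosθ| / √(L² − r² sin²θ) = 0.0616·125.7·0.29237/0.20073 = 11.275 rad/s.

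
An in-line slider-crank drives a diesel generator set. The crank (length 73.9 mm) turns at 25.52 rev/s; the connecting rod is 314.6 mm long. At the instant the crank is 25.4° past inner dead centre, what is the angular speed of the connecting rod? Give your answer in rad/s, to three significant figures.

34.2

ω = 160.3 rad/s (converted from 25.52 rev/s).
The rod makes angle φ with the slider axis where L sinφ = r sinθ; differentiating, L cosφ·φ̇ = r ω cosθ.
L cosφ = √(L² − r² sin²θ) = 0.313 m.
|ω_rod| = r ω |cosθ| / √(L² − r² sin²θ) = 0.0739·160.3·0.90334/0.313 = 34.199 rad/s.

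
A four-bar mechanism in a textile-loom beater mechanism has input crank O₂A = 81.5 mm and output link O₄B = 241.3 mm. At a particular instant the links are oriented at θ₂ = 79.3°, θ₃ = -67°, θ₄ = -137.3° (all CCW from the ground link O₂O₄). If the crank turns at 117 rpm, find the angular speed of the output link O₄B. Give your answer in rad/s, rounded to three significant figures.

2.44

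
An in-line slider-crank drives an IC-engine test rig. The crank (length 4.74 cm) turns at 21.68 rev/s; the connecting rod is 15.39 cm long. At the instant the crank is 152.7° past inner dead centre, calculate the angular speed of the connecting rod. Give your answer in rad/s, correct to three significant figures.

ω = 136.2 rad/s (converted from 21.68 rev/s).
The rod makes angle φ with the slider axis where L sinφ = r sinθ; differentiating, L cosφ·φ̇ = r ω cosθ.
L cosφ = √(L² − r² sin²θ) = 0.15236 m.
|ω_rod| = r ω |cosθ| / √(L² − r² sin²θ) = 0.0474·136.2·0.88862/0.15236 = 37.659 rad/s.

37.7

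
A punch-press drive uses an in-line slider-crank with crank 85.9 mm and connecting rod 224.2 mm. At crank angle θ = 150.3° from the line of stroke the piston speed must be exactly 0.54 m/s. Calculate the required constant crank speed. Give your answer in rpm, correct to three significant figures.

183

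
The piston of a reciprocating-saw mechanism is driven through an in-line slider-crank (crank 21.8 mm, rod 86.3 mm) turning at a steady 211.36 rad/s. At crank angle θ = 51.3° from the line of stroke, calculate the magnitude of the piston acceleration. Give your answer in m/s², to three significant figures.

ω = 211.4 rad/s
x(θ) = r cosθ + √(L² − r² sin²θ); with ω constant, a = ω²·d²x/dθ².
d²x/dθ² = −r cosθ − r²(cos2θ)/√u − r⁴ sin²2θ/(4u^{3/2}),  u = L² − r² sin²θ = 0.00715823 m².
Substituting r = 0.0218 m, L = 0.0863 m, θ = 51.3°: d²x/dθ² = -0.012494 m.
a = ω²·d²x/dθ² = (211.4)²·(-0.012494) = -558.13 m/s²;  |a| = 558.13 m/s².

558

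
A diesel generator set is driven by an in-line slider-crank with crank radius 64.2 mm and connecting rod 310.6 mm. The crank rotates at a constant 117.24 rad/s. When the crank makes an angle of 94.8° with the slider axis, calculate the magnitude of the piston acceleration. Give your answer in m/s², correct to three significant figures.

ω = 117.2 rad/s
x(θ) = r cosθ + √(L² − r² sin²θ); with ω constant, a = ω²·d²x/dθ².
d²x/dθ² = −r cosθ − r²(cos2θ)/√u − r⁴ sin²2θ/(4u^{3/2}),  u = L² − r² sin²θ = 0.0923796 m².
Substituting r = 0.0642 m, L = 0.3106 m, θ = 94.8°: d²x/dθ² = +0.018739 m.
a = ω²·d²x/dθ² = (117.2)²·(+0.018739) = +257.57 m/s²;  |a| = 257.57 m/s².

258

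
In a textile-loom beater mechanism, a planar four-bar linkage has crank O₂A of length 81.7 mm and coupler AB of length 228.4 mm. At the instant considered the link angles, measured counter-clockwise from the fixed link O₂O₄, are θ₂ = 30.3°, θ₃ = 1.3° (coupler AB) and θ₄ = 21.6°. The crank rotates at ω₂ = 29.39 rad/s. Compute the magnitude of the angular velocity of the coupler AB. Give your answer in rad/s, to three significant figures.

4.58

ω₂ = 29.39 rad/s
Differentiating the loop-closure r₂e^{iθ₂}+r₃e^{iθ₃}=r₁+r₄e^{iθ₄} gives r₂ω₂e^{iθ₂}+r₃ω₃e^{iθ₃}=r₄ω₄e^{iθ₄}.
Eliminating the other unknown: ω₃ = r₂ω₂ sin(θ₄−θ₂) / [r₃ sin(θ₃−θ₄)].
Numerator sine = -0.15126; denominator sine = -0.34694.
Result = 0.0817·29.39·(-0.15126) / (0.2284·(-0.34694)) = +4.5836 rad/s; magnitude 4.5836 rad/s.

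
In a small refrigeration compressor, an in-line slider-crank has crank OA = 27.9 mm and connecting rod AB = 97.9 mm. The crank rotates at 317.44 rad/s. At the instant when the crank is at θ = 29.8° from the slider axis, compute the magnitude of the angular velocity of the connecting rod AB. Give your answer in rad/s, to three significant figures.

79.3

ω = 317.4 rad/s
The rod makes angle φ with the slider axis where L sinφ = r sinθ; differentiating, L cosφ·φ̇ = r ω cosθ.
L cosφ = √(L² − r² sin²θ) = 0.096913 m.
|ω_rod| = r ω |cosθ| / √(L² − r² sin²θ) = 0.0279·317.4·0.86777/0.096913 = 79.302 rad/s.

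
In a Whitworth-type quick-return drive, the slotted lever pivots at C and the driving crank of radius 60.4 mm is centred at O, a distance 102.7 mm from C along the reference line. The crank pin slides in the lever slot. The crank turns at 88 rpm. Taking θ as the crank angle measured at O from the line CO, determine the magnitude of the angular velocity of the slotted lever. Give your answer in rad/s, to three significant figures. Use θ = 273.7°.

2.49

ω = 9.215 rad/s (from 88 rpm).
Crank pin A relative to C: A = (d + r cosθ, r sinθ); lever angle φ = atan2(r sinθ, d + r cosθ).
Differentiating tanφ: φ̇ = rω(d cosθ + r)/(d² + r² + 2dr cosθ).
d² + r² + 2dr cosθ = |CA|² = 0.014996 m²;  d cosθ + r = +0.067027 m.
|ω_lever| = |0.0604·9.215·+0.067027| / 0.014996 = 2.4879 rad/s.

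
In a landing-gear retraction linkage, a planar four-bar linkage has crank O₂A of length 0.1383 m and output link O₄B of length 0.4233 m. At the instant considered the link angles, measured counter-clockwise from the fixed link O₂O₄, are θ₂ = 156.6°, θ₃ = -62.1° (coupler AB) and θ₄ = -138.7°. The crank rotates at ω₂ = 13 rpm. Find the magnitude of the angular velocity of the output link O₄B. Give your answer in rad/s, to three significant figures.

ω₂ = 1.361 rad/s (from 13 rpm).
Differentiating the loop-closure r₂e^{iθ₂}+r₃e^{iθ₃}=r₁+r₄e^{iθ₄} gives r₂ω₂e^{iθ₂}+r₃ω₃e^{iθ₃}=r₄ω₄e^{iθ₄}.
Eliminating the other unknown: ω₄ = r₂ω₂ sin(θ₂−θ₃) / [r₄ sin(θ₄−θ₃)].
Numerator sine = -0.62524; denominator sine = -0.97278.
Result = 0.1383·1.361·(-0.62524) / (0.4233·(-0.97278)) = +0.28588 rad/s; magnitude 0.28588 rad/s.

0.286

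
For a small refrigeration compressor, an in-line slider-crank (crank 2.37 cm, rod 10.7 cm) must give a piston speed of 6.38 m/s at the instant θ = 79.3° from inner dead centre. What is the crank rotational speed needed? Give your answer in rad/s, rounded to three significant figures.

For an in-line slider-crank, |v_piston| = rω|sinθ|·[1 + r cosθ/√(L² − r² sin²θ)].
With r = 0.0237 m, L = 0.107 m, θ = 79.3°: the bracketed kinematic factor |dx/dθ| = 0.024269 m.
ω = v/|dx/dθ| = 6.38/0.024269 = 262.89 rad/s.

263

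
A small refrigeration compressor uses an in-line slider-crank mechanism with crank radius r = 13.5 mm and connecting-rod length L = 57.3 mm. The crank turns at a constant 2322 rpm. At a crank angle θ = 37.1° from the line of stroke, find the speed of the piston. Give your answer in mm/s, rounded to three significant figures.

2360

ω = 2π·2322/60 = 243.2 rad/s
For an in-line slider-crank, x = r cosθ + √(L² − r² sin²θ), so v = −rω sinθ·[1 + r cosθ/√(L² − r² sin²θ)].
With r = 0.0135 m, L = 0.0573 m, θ = 37.1°: √(L² − r² sin²θ) = 0.056718 m.
v = −0.0135·243.2·0.60321·[1 + 0.0135·0.79758/0.056718] = -2.356 m/s.
|v| = 2.356 m/s = 2356 mm/s.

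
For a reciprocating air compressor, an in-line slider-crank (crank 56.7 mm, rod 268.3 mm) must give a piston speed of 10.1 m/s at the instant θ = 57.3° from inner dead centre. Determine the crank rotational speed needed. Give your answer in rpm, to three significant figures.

For an in-line slider-crank, |v_piston| = rω|sinθ|·[1 + r cosθ/√(L² − r² sin²θ)].
With r = 0.0567 m, L = 0.2683 m, θ = 57.3°: the bracketed kinematic factor |dx/dθ| = 0.053249 m.
ω = v/|dx/dθ| = 10.1/0.053249 = 189.67 rad/s.
N = 60ω/(2π) = 1811.3 rpm.

1810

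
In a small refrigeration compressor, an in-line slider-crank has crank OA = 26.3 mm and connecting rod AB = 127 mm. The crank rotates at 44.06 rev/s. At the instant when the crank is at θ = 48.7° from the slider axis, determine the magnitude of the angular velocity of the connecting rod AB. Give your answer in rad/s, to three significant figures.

38.3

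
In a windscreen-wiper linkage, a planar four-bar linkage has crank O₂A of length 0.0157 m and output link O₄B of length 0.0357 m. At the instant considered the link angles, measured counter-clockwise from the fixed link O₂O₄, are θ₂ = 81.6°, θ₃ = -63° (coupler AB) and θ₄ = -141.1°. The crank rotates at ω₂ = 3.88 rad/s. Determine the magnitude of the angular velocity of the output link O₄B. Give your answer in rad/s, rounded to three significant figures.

ω₂ = 3.88 rad/s
Differentiating the loop-closure r₂e^{iθ₂}+r₃e^{iθ₃}=r₁+r₄e^{iθ₄} gives r₂ω₂e^{iθ₂}+r₃ω₃e^{iθ₃}=r₄ω₄e^{iθ₄}.
Eliminating the other unknown: ω₄ = r₂ω₂ sin(θ₂−θ₃) / [r₄ sin(θ₄−θ₃)].
Numerator sine = +0.57928; denominator sine = -0.97851.
Result = 0.0157·3.88·(+0.57928) / (0.0357·(-0.97851)) = -1.0102 rad/s; magnitude 1.0102 rad/s.

1.01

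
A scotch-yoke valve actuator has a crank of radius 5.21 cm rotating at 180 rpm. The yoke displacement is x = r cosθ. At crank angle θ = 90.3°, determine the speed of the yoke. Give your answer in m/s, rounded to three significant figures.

ω = 18.85 rad/s (from 180 rpm).
x = r cosθ ⇒ ẋ = −rω sinθ.
|v| = rω|sinθ| = 0.0521·18.85·|sin 90.3°| = 0.98205 m/s.

0.982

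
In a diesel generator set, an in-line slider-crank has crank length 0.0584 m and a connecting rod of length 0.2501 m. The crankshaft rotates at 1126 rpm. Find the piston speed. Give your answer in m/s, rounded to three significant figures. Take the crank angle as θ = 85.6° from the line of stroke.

6.99

ω = 2π·1126/60 = 117.9 rad/s
For an in-line slider-crank, x = r cosθ + √(L² − r² sin²θ), so v = −rω sinθ·[1 + r cosθ/√(L² − r² sin²θ)].
With r = 0.0584 m, L = 0.2501 m, θ = 85.6°: √(L² − r² sin²θ) = 0.24323 m.
v = −0.0584·117.9·0.99705·[1 + 0.0584·0.07672/0.24323] = -6.9924 m/s.
|v| = 6.9924 m/s.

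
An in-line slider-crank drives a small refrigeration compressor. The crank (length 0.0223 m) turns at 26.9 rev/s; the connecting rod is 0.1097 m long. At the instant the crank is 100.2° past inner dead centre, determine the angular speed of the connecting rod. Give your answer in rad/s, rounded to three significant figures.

6.21

ω = 169 rad/s (converted from 26.9 rev/s).
The rod makes angle φ with the slider axis where L sinφ = r sinθ; differentiating, L cosφ·φ̇ = r ω cosθ.
L cosφ = √(L² − r² sin²θ) = 0.10748 m.
|ω_rod| = r ω |cosθ| / √(L² − r² sin²θ) = 0.0223·169·0.17708/0.10748 = 6.2099 rad/s.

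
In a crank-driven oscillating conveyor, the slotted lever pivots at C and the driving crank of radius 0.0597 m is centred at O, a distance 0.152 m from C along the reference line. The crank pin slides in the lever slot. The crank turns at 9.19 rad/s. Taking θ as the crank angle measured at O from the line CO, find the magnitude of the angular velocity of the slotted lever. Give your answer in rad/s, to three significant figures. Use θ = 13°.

2.57

ω = 9.19 rad/s
Crank pin A relative to C: A = (d + r cosθ, r sinθ); lever angle φ = atan2(r sinθ, d + r cosθ).
Differentiating tanφ: φ̇ = rω(d cosθ + r)/(d² + r² + 2dr cosθ).
d² + r² + 2dr cosθ = |CA|² = 0.0443517 m²;  d cosθ + r = +0.2078 m.
|ω_lever| = |0.0597·9.19·+0.2078| / 0.0443517 = 2.5706 rad/s.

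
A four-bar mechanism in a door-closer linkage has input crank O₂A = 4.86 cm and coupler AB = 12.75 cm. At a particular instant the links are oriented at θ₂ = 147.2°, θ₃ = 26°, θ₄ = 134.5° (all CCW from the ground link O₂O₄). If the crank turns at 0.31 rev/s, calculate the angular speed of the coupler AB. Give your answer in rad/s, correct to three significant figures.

0.172

ω₂ = 1.948 rad/s (from 0.31 rev/s).
Differentiating the loop-closure r₂e^{iθ₂}+r₃e^{iθ₃}=r₁+r₄e^{iθ₄} gives r₂ω₂e^{iθ₂}+r₃ω₃e^{iθ₃}=r₄ω₄e^{iθ₄}.
Eliminating the other unknown: ω₃ = r₂ω₂ sin(θ₄−θ₂) / [r₃ sin(θ₃−θ₄)].
Numerator sine = -0.21985; denominator sine = -0.94832.
Result = 0.0486·1.948·(-0.21985) / (0.1275·(-0.94832)) = +0.17212 rad/s; magnitude 0.17212 rad/s.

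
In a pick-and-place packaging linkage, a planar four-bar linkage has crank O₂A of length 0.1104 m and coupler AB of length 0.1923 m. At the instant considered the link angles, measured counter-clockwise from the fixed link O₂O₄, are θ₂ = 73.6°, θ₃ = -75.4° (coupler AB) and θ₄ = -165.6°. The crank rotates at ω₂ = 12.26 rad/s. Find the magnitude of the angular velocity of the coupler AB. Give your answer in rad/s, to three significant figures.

6.05

ω₂ = 12.26 rad/s
Differentiating the loop-closure r₂e^{iθ₂}+r₃e^{iθ₃}=r₁+r₄e^{iθ₄} gives r₂ω₂e^{iθ₂}+r₃ω₃e^{iθ₃}=r₄ω₄e^{iθ₄}.
Eliminating the other unknown: ω₃ = r₂ω₂ sin(θ₄−θ₂) / [r₃ sin(θ₃−θ₄)].
Numerator sine = +0.85896; denominator sine = +0.99999.
Result = 0.1104·12.26·(+0.85896) / (0.1923·(+0.99999)) = +6.0458 rad/s; magnitude 6.0458 rad/s.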